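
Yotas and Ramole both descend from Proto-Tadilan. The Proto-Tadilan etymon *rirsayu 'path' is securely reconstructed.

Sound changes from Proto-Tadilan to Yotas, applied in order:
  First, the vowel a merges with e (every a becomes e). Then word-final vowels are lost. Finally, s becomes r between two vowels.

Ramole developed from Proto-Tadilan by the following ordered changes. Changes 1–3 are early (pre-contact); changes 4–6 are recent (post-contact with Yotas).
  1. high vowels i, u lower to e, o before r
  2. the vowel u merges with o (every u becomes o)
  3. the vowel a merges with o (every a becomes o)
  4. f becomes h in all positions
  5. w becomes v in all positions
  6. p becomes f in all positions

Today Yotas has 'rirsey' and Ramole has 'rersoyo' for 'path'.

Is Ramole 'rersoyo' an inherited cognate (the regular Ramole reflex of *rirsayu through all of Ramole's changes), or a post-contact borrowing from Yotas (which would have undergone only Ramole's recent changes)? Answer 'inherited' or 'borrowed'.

inherited

If inherited, *rirsayu would pass through all of Ramole's changes:
Ramole: start from *rirsayu.
  rule 1 (pre-rhotic lowering): rirsayu → rersayu
  rule 2 (vowel merger): rersayu → rersayo
  rule 3 (vowel merger): rersayo → rersoyo
  rule 4: no change — rersoyo
  rule 5: no change — rersoyo
  rule 6: no change — rersoyo
  ⇒ Ramole rersoyo
If borrowed from Yotas 'rirsey' after the early changes, it would undergo only the recent ones:
  rule 4 (unconditioned shift): no change (rirsey)
  rule 5 (unconditioned shift): no change (rirsey)
  rule 6 (unconditioned shift): no change (rirsey)
  ⇒ as a loan: rirsey
Ramole 'rersoyo' matches the inherited outcome exactly, so it is an inherited cognate, not a loan.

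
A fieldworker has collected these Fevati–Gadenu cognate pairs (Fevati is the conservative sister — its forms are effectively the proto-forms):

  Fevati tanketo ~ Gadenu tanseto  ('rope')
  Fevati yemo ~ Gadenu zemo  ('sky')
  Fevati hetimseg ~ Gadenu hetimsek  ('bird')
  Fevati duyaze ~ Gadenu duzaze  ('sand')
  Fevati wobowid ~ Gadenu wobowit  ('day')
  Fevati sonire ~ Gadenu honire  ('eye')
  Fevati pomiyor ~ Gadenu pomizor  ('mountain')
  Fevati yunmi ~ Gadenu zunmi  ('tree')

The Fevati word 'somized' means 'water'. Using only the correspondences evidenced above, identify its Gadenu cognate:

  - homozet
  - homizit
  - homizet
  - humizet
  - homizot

homizet

sonire ~ honire — Fevati s corresponds to Gadenu h word-initially before a back vowel.
wobowid ~ wobowit — Fevati d corresponds to Gadenu t word-finally.
Applying these to Fevati 'somized':
  somized → homized   (s→h word-initially before a back vowel)
  homized → homizet   (d→t word-finally)
So the Gadenu cognate is 'homizet'.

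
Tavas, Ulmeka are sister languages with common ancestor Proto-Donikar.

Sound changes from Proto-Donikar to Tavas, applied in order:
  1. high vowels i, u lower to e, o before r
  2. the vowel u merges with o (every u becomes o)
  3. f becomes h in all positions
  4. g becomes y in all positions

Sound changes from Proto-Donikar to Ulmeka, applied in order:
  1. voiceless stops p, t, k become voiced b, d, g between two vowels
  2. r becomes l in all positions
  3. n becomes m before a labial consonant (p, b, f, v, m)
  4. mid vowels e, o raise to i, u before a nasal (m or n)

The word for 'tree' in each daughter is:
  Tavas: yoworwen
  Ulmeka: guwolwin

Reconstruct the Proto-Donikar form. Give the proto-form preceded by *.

*guworwen

Position 1: Tavas has y, Ulmeka has g. Taking the neighbouring segments as reconstructed: Tavas y could go back to *g or *y; Ulmeka g can only go back to *g — the one source consistent with every daughter is *g.
Position 2: Tavas has o, Ulmeka has u. Taking the neighbouring segments as reconstructed: Tavas o could go back to *o or *u; Ulmeka u can only go back to *u — the one source consistent with every daughter is *u.
Continuing position by position gives *guworwen; check it forward:
Tavas: *guworwen
  guworwen (rule 1 does not apply)
  guworwen → goworwen   [vowel merger]
  goworwen (rule 3 does not apply)
  goworwen → yoworwen   [unconditioned shift]
  giving Tavas yoworwen.
Ulmeka: *guworwen
  guworwen (rule 1 does not apply)
  guworwen → guwolwen   [unconditioned shift]
  guwolwen (rule 3 does not apply)
  guwolwen → guwolwin   [pre-nasal raising]
  giving Ulmeka guwolwin.
Only *guworwen yields all of Tavas yoworwen, Ulmeka guwolwin.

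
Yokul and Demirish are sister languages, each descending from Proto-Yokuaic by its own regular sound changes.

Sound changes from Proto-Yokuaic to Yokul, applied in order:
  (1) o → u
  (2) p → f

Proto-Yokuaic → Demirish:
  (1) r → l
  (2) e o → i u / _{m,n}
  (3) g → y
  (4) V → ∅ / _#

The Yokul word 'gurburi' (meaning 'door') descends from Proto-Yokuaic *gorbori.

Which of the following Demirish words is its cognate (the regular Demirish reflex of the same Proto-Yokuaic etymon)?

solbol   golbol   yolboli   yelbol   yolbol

yolbol

Demirish: *gorbori
  gorbori → golboli   [unconditioned shift]
  golboli (rule 2 does not apply)
  golboli → yolboli   [unconditioned shift]
  yolboli → yolbol   [apocope]
  giving Demirish yolbol.
Only 'yolbol' matches the regular Demirish development of *gorbori.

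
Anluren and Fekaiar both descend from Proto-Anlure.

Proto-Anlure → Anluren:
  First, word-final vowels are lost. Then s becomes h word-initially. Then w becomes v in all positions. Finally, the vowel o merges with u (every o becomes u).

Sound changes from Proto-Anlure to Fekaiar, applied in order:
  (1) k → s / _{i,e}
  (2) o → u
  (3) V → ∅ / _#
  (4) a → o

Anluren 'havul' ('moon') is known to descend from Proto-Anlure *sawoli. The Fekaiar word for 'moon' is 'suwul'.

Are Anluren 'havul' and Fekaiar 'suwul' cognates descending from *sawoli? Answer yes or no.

Derive the expected Fekaiar reflex of *sawoli:
Fekaiar: *sawoli > sawuli > sawul > sowul  (by vowel merger, apocope, vowel merger)
The regular Fekaiar reflex would be 'sowul', but the attested form is 'suwul'. The correspondence is irregular, so they are not cognates (the Fekaiar form has a different source).

no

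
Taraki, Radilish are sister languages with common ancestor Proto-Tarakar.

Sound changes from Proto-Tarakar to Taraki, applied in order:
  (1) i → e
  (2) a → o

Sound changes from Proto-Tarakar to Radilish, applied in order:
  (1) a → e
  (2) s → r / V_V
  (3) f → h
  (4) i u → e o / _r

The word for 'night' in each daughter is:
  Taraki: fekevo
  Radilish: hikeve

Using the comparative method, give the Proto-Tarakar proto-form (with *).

Position 2: Taraki has e, Radilish has i. Radilish preserves i here (none of its changes turn any other segment into i), so the proto-segment is *i.
Position 1: Taraki has f, Radilish has h. Taraki preserves f here (none of its changes turn any other segment into f), so the proto-segment is *f.
Continuing position by position gives *fikeva; check it forward:
Taraki: start from *fikeva.
  rule 1 (vowel merger): fikeva → fekeva
  rule 2 (vowel merger): fekeva → fekevo
  ⇒ Taraki fekevo
Radilish: start from *fikeva.
  rule 1 (vowel merger): fikeva → fikeve
  rule 2: no change — fikeve
  rule 3 (unconditioned shift): fikeve → hikeve
  rule 4: no change — hikeve
  ⇒ Radilish hikeve
No other proto-form is consistent with every reflex, so the reconstruction is *fikeva.

*fikeva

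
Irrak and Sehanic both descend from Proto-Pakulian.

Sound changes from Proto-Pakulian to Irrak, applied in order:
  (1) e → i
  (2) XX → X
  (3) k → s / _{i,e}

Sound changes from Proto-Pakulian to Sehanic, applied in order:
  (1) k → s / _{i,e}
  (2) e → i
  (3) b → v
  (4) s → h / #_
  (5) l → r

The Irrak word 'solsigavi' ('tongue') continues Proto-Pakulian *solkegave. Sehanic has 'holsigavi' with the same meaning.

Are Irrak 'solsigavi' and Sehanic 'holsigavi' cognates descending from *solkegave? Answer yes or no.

Derive the expected Sehanic reflex of *solkegave:
Sehanic: *solkegave > solsegave > solsigavi > holsigavi > horsigavi  (by palatalisation, vowel merger, debuccalisation, unconditioned shift)
The regular Sehanic reflex would be 'horsigavi', but the attested form is 'holsigavi'. The correspondence is irregular, so they are not cognates (the Sehanic form has a different source).

no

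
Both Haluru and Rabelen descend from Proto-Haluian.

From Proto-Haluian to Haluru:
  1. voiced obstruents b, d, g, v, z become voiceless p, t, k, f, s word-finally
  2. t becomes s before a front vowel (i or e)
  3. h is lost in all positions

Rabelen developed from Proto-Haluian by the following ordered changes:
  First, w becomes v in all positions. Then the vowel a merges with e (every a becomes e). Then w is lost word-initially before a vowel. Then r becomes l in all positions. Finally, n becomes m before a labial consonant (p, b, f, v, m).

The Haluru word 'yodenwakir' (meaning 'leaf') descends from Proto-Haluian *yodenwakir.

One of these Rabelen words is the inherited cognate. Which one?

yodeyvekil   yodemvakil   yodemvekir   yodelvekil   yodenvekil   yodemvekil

yodemvekil

Rabelen: start from *yodenwakir.
  rule 1 (unconditioned shift): yodenwakir → yodenvakir
  rule 2 (vowel merger): yodenvakir → yodenvekir
  rule 3: no change — yodenvekir
  rule 4 (unconditioned shift): yodenvekir → yodenvekil
  rule 5 (nasal place assimilation): yodenvekil → yodemvekil
  ⇒ Rabelen yodemvekil
The other candidates each miss or misapply at least one Rabelen change.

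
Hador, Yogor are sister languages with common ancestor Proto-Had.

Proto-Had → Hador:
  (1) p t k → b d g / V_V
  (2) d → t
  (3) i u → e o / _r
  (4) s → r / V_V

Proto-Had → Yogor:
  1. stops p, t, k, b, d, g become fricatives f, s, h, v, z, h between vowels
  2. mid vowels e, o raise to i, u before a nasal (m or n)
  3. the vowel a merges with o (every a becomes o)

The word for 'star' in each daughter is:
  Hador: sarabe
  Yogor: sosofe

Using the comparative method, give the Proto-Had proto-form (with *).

*sasape

Position 4: Hador has a, Yogor has o. Hador preserves a here (none of its changes turn any other segment into a), so the proto-segment is *a.
Position 2: Hador has a, Yogor has o. Hador preserves a here (none of its changes turn any other segment into a), so the proto-segment is *a.
Position 5: Hador has b, Yogor has f. Taking the neighbouring segments as reconstructed: Hador b could go back to *p or *b; Yogor f could go back to *p or *f — the one source consistent with every daughter is *p.
This points to *sasape. Verify forward in each daughter:
Hador: start from *sasape.
  rule 1 (intervocalic voicing): sasape → sasabe
  rule 2: no change — sasabe
  rule 3: no change — sasabe
  rule 4 (rhotacism): sasabe → sarabe
  ⇒ Hador sarabe
Yogor: *sasape > sasafe > sosofe  (by intervocalic lenition, vowel merger)
*sasape is the unique common source.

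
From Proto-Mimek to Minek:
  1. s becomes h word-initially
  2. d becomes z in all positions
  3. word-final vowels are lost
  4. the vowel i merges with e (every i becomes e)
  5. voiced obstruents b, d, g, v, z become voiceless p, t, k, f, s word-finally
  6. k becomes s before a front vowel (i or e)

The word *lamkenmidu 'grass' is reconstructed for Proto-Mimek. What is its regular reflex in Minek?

lamsenmes

Minek: start from *lamkenmidu.
  rule 1: no change — lamkenmidu
  rule 2 (unconditioned shift): lamkenmidu → lamkenmizu
  rule 3 (apocope): lamkenmizu → lamkenmiz
  rule 4 (vowel merger): lamkenmiz → lamkenmez
  rule 5 (final devoicing): lamkenmez → lamkenmes
  rule 6 (palatalisation): lamkenmes → lamsenmes
  ⇒ Minek lamsenmes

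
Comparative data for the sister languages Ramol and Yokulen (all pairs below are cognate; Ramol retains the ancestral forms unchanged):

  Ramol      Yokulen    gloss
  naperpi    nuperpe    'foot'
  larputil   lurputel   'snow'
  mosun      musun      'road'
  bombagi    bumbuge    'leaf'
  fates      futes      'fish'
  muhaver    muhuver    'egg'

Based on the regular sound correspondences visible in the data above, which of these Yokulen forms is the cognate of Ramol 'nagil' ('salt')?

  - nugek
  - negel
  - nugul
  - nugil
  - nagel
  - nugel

nugel

bombagi ~ bumbuge, fates ~ futes — Ramol a corresponds to Yokulen u after a consonant, before a consonant other than r, m, n, p, b, f, v.
larputil ~ lurputel — Ramol i corresponds to Yokulen e after a consonant, before a consonant other than r, m, n, p, b, f, v.
Applying these to Ramol 'nagil':
  nagil → nugil   (a→u after a consonant, before a consonant other than r, m, n, p, b, f, v)
  nugil → nugel   (i→e after a consonant, before a consonant other than r, m, n, p, b, f, v)
So the Yokulen cognate is 'nugel'.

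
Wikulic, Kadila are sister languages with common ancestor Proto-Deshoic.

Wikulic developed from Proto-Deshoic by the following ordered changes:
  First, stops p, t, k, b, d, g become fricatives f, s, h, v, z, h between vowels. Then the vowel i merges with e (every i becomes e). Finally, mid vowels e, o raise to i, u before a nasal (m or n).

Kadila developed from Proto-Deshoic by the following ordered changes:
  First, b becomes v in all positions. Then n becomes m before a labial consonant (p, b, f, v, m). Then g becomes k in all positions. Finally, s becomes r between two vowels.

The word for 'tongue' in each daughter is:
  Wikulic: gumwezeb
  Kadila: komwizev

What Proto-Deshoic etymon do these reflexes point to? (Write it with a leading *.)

*gomwizeb

Position 1: Wikulic has g, Kadila has k. Wikulic preserves g here (none of its changes turn any other segment into g), so the proto-segment is *g.
Position 8: Wikulic has b, Kadila has v. Wikulic preserves b here (none of its changes turn any other segment into b), so the proto-segment is *b.
Position 5: Wikulic has e, Kadila has i. Kadila preserves i here (none of its changes turn any other segment into i), so the proto-segment is *i.
Verify the candidate proto-form against each daughter:
Wikulic: *gomwizeb > gomwezeb > gumwezeb  (by vowel merger, pre-nasal raising)
Kadila: start from *gomwizeb.
  rule 1 (unconditioned shift): gomwizeb → gomwizev
  rule 2: no change — gomwizev
  rule 3 (unconditioned shift): gomwizev → komwizev
  rule 4: no change — komwizev
  ⇒ Kadila komwizev
No other proto-form is consistent with every reflex, so the reconstruction is *gomwizeb.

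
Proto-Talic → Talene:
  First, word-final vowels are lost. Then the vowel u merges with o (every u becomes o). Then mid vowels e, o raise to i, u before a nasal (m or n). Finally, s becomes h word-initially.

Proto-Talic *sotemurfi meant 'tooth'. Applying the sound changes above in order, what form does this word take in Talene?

hotimorf

Talene: *sotemurfi > sotemurf > sotemorf > sotimorf > hotimorf  (by apocope, vowel merger, pre-nasal raising, debuccalisation)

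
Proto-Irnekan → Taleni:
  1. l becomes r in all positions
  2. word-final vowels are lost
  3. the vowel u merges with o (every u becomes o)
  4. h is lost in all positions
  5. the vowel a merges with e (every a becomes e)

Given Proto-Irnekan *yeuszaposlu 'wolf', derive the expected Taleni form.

Taleni: start from *yeuszaposlu.
  rule 1 (unconditioned shift): yeuszaposlu → yeuszaposru
  rule 2 (apocope): yeuszaposru → yeuszaposr
  rule 3 (vowel merger): yeuszaposr → yeoszaposr
  rule 4: no change — yeoszaposr
  rule 5 (vowel merger): yeoszaposr → yeoszeposr
  ⇒ Taleni yeoszeposr

yeoszeposr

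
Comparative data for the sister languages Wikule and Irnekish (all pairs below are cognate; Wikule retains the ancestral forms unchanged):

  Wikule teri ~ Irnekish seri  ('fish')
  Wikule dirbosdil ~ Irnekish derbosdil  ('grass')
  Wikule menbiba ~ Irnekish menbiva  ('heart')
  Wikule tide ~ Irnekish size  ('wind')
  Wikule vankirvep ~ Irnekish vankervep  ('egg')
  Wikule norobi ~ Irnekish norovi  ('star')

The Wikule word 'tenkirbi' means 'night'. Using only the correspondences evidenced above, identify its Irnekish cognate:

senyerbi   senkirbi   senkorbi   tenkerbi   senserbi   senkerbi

teri ~ seri — Wikule t corresponds to Irnekish s word-initially before a front vowel.
dirbosdil ~ derbosdil, vankirvep ~ vankervep — Wikule i corresponds to Irnekish e after a consonant, before r.
Applying these to Wikule 'tenkirbi':
  tenkirbi → senkirbi   (t→s word-initially before a front vowel)
  senkirbi → senkerbi   (i→e after a consonant, before r)
So the Irnekish cognate is 'senkerbi'.

senkerbi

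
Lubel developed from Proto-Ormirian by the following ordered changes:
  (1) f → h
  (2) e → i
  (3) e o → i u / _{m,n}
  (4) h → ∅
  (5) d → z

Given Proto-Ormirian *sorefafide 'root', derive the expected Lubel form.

soriaizi

Lubel: start from *sorefafide.
  rule 1 (unconditioned shift): sorefafide → sorehahide
  rule 2 (vowel merger): sorehahide → sorihahidi
  rule 3: no change — sorihahidi
  rule 4 (h-loss): sorihahidi → soriaidi
  rule 5 (unconditioned shift): soriaidi → soriaizi
  ⇒ Lubel soriaizi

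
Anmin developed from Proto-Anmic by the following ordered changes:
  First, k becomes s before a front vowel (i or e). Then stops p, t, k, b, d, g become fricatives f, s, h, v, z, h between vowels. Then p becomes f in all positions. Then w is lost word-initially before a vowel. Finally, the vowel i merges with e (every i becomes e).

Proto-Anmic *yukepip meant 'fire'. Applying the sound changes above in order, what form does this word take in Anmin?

yusefef

Anmin: *yukepip > yusepip > yusefip > yusefif > yusefef  (by palatalisation, intervocalic lenition, unconditioned shift, vowel merger)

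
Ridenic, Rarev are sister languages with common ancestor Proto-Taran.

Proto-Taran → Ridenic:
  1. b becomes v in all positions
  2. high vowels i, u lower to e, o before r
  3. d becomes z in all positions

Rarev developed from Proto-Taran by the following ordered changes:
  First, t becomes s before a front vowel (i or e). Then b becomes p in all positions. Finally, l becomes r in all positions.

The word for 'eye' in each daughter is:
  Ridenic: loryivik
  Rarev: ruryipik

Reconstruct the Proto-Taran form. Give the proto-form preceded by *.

Position 1: Ridenic has l, Rarev has r. Ridenic preserves l here (none of its changes turn any other segment into l), so the proto-segment is *l.
Position 2: Ridenic has o, Rarev has u. Rarev preserves u here (none of its changes turn any other segment into u), so the proto-segment is *u.
Position 6: Ridenic has v, Rarev has p. Taking the neighbouring segments as reconstructed: Ridenic v could go back to *b or *v; Rarev p could go back to *p or *b — the one source consistent with every daughter is *b.
This points to *luryibik. Verify forward in each daughter:
Ridenic: *luryibik
  luryibik → luryivik   [unconditioned shift]
  luryivik → loryivik   [pre-rhotic lowering]
  loryivik (rule 3 does not apply)
  giving Ridenic loryivik.
Rarev: *luryibik > luryipik > ruryipik  (by unconditioned shift, unconditioned shift)
*luryibik is the unique common source.

*luryibik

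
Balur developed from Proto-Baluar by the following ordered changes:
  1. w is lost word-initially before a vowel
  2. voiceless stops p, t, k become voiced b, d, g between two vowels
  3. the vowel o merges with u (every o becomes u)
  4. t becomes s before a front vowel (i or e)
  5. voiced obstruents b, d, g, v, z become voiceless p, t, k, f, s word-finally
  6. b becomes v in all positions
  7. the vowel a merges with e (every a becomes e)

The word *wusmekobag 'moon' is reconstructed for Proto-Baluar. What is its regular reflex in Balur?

usmeguvek

Balur: start from *wusmekobag.
  rule 1 (glide loss): wusmekobag → usmekobag
  rule 2 (intervocalic voicing): usmekobag → usmegobag
  rule 3 (vowel merger): usmegobag → usmegubag
  rule 4: no change — usmegubag
  rule 5 (final devoicing): usmegubag → usmegubak
  rule 6 (unconditioned shift): usmegubak → usmeguvak
  rule 7 (vowel merger): usmeguvak → usmeguvek
  ⇒ Balur usmeguvek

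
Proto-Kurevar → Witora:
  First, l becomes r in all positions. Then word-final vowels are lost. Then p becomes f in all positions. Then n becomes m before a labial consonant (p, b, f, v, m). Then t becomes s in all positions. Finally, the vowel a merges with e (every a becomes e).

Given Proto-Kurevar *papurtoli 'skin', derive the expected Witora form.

Witora: *papurtoli
  papurtoli → papurtori   [unconditioned shift]
  papurtori → papurtor   [apocope]
  papurtor → fafurtor   [unconditioned shift]
  fafurtor (rule 4 does not apply)
  fafurtor → fafursor   [unconditioned shift]
  fafursor → fefursor   [vowel merger]
  giving Witora fefursor.

fefursor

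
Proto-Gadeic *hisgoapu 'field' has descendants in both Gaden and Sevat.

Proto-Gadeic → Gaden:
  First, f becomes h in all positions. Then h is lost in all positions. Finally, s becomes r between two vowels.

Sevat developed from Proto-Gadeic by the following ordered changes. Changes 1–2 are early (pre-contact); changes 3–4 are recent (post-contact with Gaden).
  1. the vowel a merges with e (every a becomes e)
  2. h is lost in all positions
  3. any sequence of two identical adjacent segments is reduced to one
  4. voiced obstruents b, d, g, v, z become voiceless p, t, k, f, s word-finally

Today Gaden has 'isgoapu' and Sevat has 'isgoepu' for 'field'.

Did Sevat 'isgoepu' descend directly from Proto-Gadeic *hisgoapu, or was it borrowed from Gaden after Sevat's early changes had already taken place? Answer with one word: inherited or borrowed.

If inherited, *hisgoapu would pass through all of Sevat's changes:
Sevat: start from *hisgoapu.
  rule 1 (vowel merger): hisgoapu → hisgoepu
  rule 2 (h-loss): hisgoepu → isgoepu
  rule 3: no change — isgoepu
  rule 4: no change — isgoepu
  ⇒ Sevat isgoepu
If borrowed from Gaden 'isgoapu' after the early changes, it would undergo only the recent ones:
  rule 3 (degemination): no change (isgoapu)
  rule 4 (final devoicing): no change (isgoapu)
  ⇒ as a loan: isgoapu
Sevat 'isgoepu' matches the inherited outcome exactly, so it is an inherited cognate, not a loan.

inherited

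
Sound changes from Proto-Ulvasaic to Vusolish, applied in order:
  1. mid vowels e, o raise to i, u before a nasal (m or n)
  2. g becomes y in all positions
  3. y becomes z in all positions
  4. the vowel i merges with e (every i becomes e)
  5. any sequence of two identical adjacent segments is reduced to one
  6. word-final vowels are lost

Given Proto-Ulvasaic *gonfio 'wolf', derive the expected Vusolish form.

Vusolish: start from *gonfio.
  rule 1 (pre-nasal raising): gonfio → gunfio
  rule 2 (unconditioned shift): gunfio → yunfio
  rule 3 (unconditioned shift): yunfio → zunfio
  rule 4 (vowel merger): zunfio → zunfeo
  rule 5: no change — zunfeo
  rule 6 (apocope): zunfeo → zunfe
  ⇒ Vusolish zunfe

zunfe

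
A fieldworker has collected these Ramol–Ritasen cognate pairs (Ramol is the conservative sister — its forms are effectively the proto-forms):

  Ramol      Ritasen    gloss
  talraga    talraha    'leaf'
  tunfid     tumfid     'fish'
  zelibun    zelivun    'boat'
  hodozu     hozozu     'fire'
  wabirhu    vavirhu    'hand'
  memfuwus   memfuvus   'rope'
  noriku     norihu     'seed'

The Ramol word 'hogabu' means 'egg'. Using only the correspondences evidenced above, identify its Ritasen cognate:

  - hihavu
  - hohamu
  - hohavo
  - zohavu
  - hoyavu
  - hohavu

talraga ~ talraha — Ramol g corresponds to Ritasen h between vowels (before a back vowel).
zelibun ~ zelivun — Ramol b corresponds to Ritasen v between vowels (before a back vowel).
Applying these to Ramol 'hogabu':
  hogabu → hohabu   (g→h between vowels (before a back vowel))
  hohabu → hohavu   (b→v between vowels (before a back vowel))
So the Ritasen cognate is 'hohavu'.

hohavu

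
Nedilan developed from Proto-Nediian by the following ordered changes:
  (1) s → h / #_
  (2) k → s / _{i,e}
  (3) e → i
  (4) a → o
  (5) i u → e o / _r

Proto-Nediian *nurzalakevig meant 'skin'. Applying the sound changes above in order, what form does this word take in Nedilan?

norzolosivig

Nedilan: *nurzalakevig > nurzalasevig > nurzalasivig > nurzolosivig > norzolosivig  (by palatalisation, vowel merger, vowel merger, pre-rhotic lowering)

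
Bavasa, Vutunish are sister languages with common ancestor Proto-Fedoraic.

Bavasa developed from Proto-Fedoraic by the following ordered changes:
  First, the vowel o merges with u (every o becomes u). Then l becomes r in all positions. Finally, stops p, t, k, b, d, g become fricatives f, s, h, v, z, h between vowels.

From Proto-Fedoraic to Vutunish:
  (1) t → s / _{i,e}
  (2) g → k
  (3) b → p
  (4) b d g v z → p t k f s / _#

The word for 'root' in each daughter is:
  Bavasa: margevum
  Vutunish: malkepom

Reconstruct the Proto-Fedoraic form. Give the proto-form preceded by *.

Position 4: Bavasa has g, Vutunish has k. Bavasa preserves g here (none of its changes turn any other segment into g), so the proto-segment is *g.
Position 6: Bavasa has v, Vutunish has p. Taking the neighbouring segments as reconstructed: Bavasa v could go back to *b or *v; Vutunish p could go back to *p or *b — the one source consistent with every daughter is *b.
This points to *malgebom. Verify forward in each daughter:
Bavasa: *malgebom > malgebum > margebum > margevum  (by vowel merger, unconditioned shift, intervocalic lenition)
Vutunish: start from *malgebom.
  rule 1: no change — malgebom
  rule 2 (unconditioned shift): malgebom → malkebom
  rule 3 (unconditioned shift): malkebom → malkepom
  rule 4: no change — malkepom
  ⇒ Vutunish malkepom
No other proto-form is consistent with every reflex, so the reconstruction is *malgebom.

*malgebom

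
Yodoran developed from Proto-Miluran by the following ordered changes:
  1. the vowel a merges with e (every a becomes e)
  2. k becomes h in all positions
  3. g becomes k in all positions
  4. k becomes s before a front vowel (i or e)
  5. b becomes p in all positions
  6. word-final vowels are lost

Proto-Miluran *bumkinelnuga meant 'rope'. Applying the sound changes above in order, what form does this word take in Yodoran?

pumhinelnus

Yodoran: start from *bumkinelnuga.
  rule 1 (vowel merger): bumkinelnuga → bumkinelnuge
  rule 2 (unconditioned shift): bumkinelnuge → bumhinelnuge
  rule 3 (unconditioned shift): bumhinelnuge → bumhinelnuke
  rule 4 (palatalisation): bumhinelnuke → bumhinelnuse
  rule 5 (unconditioned shift): bumhinelnuse → pumhinelnuse
  rule 6 (apocope): pumhinelnuse → pumhinelnus
  ⇒ Yodoran pumhinelnus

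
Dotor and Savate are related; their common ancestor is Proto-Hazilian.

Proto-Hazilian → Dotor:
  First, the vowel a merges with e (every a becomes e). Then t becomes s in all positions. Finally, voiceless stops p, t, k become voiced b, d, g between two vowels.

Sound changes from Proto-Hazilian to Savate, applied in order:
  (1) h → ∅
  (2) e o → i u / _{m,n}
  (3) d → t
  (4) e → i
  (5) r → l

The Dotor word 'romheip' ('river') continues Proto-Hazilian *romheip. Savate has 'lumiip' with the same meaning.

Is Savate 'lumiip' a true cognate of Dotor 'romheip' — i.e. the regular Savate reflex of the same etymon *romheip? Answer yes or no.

yes

Derive the expected Savate reflex of *romheip:
Savate: *romheip
  romheip → romeip   [h-loss]
  romeip → rumeip   [pre-nasal raising]
  rumeip (rule 3 does not apply)
  rumeip → rumiip   [vowel merger]
  rumiip → lumiip   [unconditioned shift]
  giving Savate lumiip.
Savate 'lumiip' matches the regular reflex exactly, so the pair is cognate.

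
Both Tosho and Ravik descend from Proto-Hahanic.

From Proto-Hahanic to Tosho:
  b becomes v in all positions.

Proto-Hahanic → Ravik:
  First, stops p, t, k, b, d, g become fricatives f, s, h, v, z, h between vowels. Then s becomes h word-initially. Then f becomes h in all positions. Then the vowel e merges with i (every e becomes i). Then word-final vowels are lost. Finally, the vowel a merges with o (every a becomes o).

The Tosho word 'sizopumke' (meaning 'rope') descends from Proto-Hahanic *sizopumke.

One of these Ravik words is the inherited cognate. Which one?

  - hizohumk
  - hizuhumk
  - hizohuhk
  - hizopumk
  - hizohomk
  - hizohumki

Ravik: *sizopumke > sizofumke > hizofumke > hizohumke > hizohumki > hizohumk  (by intervocalic lenition, debuccalisation, unconditioned shift, vowel merger, apocope)
Only 'hizohumk' matches the regular Ravik development of *sizopumke.

hizohumk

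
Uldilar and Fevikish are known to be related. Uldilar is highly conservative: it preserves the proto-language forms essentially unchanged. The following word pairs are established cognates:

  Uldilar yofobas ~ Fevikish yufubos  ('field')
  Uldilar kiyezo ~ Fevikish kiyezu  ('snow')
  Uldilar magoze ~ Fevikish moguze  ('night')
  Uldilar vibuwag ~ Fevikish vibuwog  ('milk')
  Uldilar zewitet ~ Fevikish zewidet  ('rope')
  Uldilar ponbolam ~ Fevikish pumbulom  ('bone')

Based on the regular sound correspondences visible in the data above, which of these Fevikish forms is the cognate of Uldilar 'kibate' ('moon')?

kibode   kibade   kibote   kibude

yofobas ~ yufubos, magoze ~ moguze — Uldilar a corresponds to Fevikish o after a consonant, before a consonant other than r, m, n, p, b, f, v.
zewitet ~ zewidet — Uldilar t corresponds to Fevikish d between vowels (before a front vowel).
Applying these to Uldilar 'kibate':
  kibate → kibote   (a→o after a consonant, before a consonant other than r, m, n, p, b, f, v)
  kibote → kibode   (t→d between vowels (before a front vowel))
So the Fevikish cognate is 'kibode'.

kibode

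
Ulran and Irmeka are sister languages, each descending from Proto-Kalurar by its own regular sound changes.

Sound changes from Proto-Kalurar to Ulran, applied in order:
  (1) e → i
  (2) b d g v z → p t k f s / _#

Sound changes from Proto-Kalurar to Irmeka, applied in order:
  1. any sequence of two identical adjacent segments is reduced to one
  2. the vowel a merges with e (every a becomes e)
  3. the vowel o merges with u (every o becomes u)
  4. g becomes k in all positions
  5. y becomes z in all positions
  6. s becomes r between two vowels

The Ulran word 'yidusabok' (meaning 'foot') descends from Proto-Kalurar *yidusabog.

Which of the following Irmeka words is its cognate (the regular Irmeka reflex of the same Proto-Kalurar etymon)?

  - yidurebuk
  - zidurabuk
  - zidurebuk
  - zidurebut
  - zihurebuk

zidurebuk

Irmeka: *yidusabog
  yidusabog (rule 1 does not apply)
  yidusabog → yidusebog   [vowel merger]
  yidusebog → yidusebug   [vowel merger]
  yidusebug → yidusebuk   [unconditioned shift]
  yidusebuk → zidusebuk   [unconditioned shift]
  zidusebuk → zidurebuk   [rhotacism]
  giving Irmeka zidurebuk.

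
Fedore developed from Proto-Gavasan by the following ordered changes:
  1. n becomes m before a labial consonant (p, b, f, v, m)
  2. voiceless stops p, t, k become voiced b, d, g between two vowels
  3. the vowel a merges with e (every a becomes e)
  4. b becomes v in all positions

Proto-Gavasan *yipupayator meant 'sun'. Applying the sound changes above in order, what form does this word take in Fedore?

Fedore: *yipupayator
  yipupayator (rule 1 does not apply)
  yipupayator → yibubayador   [intervocalic voicing]
  yibubayador → yibubeyedor   [vowel merger]
  yibubeyedor → yivuveyedor   [unconditioned shift]
  giving Fedore yivuveyedor.

yivuveyedor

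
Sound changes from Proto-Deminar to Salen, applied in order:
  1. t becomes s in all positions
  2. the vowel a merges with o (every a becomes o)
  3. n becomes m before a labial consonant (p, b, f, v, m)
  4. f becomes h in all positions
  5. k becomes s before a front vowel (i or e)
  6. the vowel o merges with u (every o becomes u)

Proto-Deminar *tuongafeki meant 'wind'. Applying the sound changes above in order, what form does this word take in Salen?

Salen: start from *tuongafeki.
  rule 1 (unconditioned shift): tuongafeki → suongafeki
  rule 2 (vowel merger): suongafeki → suongofeki
  rule 3: no change — suongofeki
  rule 4 (unconditioned shift): suongofeki → suongoheki
  rule 5 (palatalisation): suongoheki → suongohesi
  rule 6 (vowel merger): suongohesi → suunguhesi
  ⇒ Salen suunguhesi

suunguhesi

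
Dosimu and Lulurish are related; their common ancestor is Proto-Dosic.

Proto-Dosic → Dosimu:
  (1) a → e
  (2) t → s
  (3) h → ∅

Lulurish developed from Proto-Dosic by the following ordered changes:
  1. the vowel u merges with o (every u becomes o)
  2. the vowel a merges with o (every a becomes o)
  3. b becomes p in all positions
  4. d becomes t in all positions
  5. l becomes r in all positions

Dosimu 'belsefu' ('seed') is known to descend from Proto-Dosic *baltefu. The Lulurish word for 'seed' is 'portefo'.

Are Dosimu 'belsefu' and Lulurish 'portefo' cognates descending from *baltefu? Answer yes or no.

yes

Derive the expected Lulurish reflex of *baltefu:
Lulurish: *baltefu
  baltefu → baltefo   [vowel merger]
  baltefo → boltefo   [vowel merger]
  boltefo → poltefo   [unconditioned shift]
  poltefo (rule 4 does not apply)
  poltefo → portefo   [unconditioned shift]
  giving Lulurish portefo.
Lulurish 'portefo' matches the regular reflex exactly, so the pair is cognate.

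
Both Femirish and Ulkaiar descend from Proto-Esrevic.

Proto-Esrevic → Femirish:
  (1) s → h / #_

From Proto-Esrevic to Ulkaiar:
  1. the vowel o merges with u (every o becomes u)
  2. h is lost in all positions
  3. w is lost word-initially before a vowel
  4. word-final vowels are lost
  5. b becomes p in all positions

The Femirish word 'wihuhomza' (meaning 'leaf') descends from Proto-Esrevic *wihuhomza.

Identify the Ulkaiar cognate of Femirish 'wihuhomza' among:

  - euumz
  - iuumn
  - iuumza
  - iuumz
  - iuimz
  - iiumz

Ulkaiar: start from *wihuhomza.
  rule 1 (vowel merger): wihuhomza → wihuhumza
  rule 2 (h-loss): wihuhumza → wiuumza
  rule 3 (glide loss): wiuumza → iuumza
  rule 4 (apocope): iuumza → iuumz
  rule 5: no change — iuumz
  ⇒ Ulkaiar iuumz
Among the options, 'iuumz' alone shows every Ulkaiar change applied in order.

iuumz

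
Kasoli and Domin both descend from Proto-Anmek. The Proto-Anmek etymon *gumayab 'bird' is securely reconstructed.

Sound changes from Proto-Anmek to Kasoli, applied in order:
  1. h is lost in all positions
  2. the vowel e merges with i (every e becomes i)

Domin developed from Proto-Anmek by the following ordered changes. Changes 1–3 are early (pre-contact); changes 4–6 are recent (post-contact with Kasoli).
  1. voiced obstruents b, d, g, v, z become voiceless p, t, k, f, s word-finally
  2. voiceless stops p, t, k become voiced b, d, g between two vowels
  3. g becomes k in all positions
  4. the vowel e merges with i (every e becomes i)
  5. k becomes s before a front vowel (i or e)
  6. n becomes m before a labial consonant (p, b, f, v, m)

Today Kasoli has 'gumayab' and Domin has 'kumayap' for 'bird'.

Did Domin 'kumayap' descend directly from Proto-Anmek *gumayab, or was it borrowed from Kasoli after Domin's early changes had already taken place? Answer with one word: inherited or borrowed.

inherited

If inherited, *gumayab would pass through all of Domin's changes:
Domin: *gumayab > gumayap > kumayap  (by final devoicing, unconditioned shift)
If borrowed from Kasoli 'gumayab' after the early changes, it would undergo only the recent ones:
  rule 4 (vowel merger): no change (gumayab)
  rule 5 (palatalisation): no change (gumayab)
  rule 6 (nasal place assimilation): no change (gumayab)
  ⇒ as a loan: gumayab
Domin 'kumayap' matches the inherited outcome exactly, so it is an inherited cognate, not a loan.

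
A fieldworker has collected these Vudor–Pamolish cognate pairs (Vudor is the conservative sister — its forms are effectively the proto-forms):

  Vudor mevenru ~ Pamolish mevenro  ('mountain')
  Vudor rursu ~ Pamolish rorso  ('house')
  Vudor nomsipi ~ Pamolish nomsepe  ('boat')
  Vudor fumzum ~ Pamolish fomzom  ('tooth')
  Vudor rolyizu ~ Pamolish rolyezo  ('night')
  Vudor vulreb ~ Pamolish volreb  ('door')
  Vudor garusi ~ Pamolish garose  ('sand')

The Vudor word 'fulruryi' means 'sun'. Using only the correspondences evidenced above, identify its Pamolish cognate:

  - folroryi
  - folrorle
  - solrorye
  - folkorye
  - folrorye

folrorye

vulreb ~ volreb, garusi ~ garose — Vudor u corresponds to Pamolish o after a consonant, before a consonant other than r, m, n, p, b, f, v.
rursu ~ rorso — Vudor u corresponds to Pamolish o after a consonant, before r.
nomsipi ~ nomsepe, garusi ~ garose — Vudor i corresponds to Pamolish e word-finally.
Applying these to Vudor 'fulruryi':
  fulruryi → folruryi   (u→o after a consonant, before a consonant other than r, m, n, p, b, f, v)
  folruryi → folroryi   (u→o after a consonant, before r)
  folroryi → folrorye   (i→e word-finally)
So the Pamolish cognate is 'folrorye'.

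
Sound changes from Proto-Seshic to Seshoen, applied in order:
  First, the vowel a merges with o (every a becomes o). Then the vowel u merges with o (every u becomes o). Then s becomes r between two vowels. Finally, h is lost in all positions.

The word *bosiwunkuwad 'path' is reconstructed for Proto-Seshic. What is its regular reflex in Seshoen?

Seshoen: *bosiwunkuwad > bosiwunkuwod > bosiwonkowod > boriwonkowod  (by vowel merger, vowel merger, rhotacism)

boriwonkowod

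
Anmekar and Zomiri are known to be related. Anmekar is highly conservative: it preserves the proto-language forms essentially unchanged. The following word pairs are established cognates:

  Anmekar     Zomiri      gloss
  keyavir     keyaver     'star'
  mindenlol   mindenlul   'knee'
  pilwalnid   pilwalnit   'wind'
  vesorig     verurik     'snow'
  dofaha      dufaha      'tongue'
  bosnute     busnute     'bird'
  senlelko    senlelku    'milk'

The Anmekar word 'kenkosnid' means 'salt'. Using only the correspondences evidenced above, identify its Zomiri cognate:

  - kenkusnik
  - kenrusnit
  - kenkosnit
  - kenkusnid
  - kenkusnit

kenkusnit

mindenlol ~ mindenlul, bosnute ~ busnute — Anmekar o corresponds to Zomiri u after a consonant, before a consonant other than r, m, n, p, b, f, v.
pilwalnid ~ pilwalnit — Anmekar d corresponds to Zomiri t word-finally.
Applying these to Anmekar 'kenkosnid':
  kenkosnid → kenkusnid   (o→u after a consonant, before a consonant other than r, m, n, p, b, f, v)
  kenkusnid → kenkusnit   (d→t word-finally)
So the Zomiri cognate is 'kenkusnit'.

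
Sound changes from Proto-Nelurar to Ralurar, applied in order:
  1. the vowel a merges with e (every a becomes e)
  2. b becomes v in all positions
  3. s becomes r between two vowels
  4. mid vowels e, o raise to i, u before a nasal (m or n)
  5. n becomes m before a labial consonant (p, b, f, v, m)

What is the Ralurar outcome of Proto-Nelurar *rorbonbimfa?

Ralurar: start from *rorbonbimfa.
  rule 1 (vowel merger): rorbonbimfa → rorbonbimfe
  rule 2 (unconditioned shift): rorbonbimfe → rorvonvimfe
  rule 3: no change — rorvonvimfe
  rule 4 (pre-nasal raising): rorvonvimfe → rorvunvimfe
  rule 5 (nasal place assimilation): rorvunvimfe → rorvumvimfe
  ⇒ Ralurar rorvumvimfe

rorvumvimfe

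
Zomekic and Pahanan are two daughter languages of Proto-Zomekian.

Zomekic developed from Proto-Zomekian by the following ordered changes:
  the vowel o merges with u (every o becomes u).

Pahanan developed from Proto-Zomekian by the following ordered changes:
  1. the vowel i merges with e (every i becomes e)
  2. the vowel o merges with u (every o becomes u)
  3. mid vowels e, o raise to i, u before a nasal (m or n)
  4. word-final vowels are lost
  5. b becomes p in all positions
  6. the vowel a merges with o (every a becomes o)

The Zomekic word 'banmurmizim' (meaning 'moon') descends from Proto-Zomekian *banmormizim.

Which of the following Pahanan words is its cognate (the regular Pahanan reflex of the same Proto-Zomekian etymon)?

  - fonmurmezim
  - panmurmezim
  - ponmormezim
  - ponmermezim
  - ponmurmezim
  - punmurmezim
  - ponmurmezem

Pahanan: start from *banmormizim.
  rule 1 (vowel merger): banmormizim → banmormezem
  rule 2 (vowel merger): banmormezem → banmurmezem
  rule 3 (pre-nasal raising): banmurmezem → banmurmezim
  rule 4: no change — banmurmezim
  rule 5 (unconditioned shift): banmurmezim → panmurmezim
  rule 6 (vowel merger): panmurmezim → ponmurmezim
  ⇒ Pahanan ponmurmezim
The other candidates each miss or misapply at least one Pahanan change.

ponmurmezim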